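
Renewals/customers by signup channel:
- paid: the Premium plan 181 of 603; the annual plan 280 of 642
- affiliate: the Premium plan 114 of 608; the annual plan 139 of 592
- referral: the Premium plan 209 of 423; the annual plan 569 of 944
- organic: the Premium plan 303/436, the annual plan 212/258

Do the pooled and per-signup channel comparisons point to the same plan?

Yes

Paid: the Premium plan 181/603 = 30.0%, the annual plan 280/642 = 43.6% → the annual plan
Affiliate: the Premium plan 114/608 = 18.8%, the annual plan 139/592 = 23.5% → the annual plan
Referral: the Premium plan 209/423 = 49.4%, the annual plan 569/944 = 60.3% → the annual plan
Organic: the Premium plan 303/436 = 69.5%, the annual plan 212/258 = 82.2% → the annual plan
Overall: the Premium plan 807/2070 = 39.0%, the annual plan 1200/2436 = 49.3% → the annual plan
The annual plan wins overall and in every signup group — no reversal.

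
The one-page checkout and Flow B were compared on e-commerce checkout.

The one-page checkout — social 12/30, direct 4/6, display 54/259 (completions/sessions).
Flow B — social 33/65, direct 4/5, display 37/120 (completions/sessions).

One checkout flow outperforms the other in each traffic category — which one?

Social: the one-page checkout 12/30 = 40.0%, Flow B 33/65 = 50.8% → Flow B
Direct: the one-page checkout 4/6 = 66.7%, Flow B 4/5 = 80.0% → Flow B
Display: the one-page checkout 54/259 = 20.8%, Flow B 37/120 = 30.8% → Flow B
Flow B has the higher rate in all 3 groups.

Flow B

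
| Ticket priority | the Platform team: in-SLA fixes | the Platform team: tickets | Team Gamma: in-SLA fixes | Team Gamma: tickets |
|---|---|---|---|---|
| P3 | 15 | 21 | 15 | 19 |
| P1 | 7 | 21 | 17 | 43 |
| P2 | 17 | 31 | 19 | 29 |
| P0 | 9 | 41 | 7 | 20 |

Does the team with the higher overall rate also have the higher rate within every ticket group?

Yes

P3: the Platform team 15/21 = 71.4%, Team Gamma 15/19 = 78.9% → Team Gamma
P1: the Platform team 7/21 = 33.3%, Team Gamma 17/43 = 39.5% → Team Gamma
P2: the Platform team 17/31 = 54.8%, Team Gamma 19/29 = 65.5% → Team Gamma
P0: the Platform team 9/41 = 22.0%, Team Gamma 7/20 = 35.0% → Team Gamma
Overall: the Platform team 48/114 = 42.1%, Team Gamma 58/111 = 52.3% → Team Gamma
Team Gamma wins overall and in every ticket group — no reversal.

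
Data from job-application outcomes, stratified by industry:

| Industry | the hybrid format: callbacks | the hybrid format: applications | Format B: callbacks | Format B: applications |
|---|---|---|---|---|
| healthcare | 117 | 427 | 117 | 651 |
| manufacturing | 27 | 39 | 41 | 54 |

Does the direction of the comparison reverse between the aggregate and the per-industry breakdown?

Healthcare: the hybrid format 117/427 = 27.4%, Format B 117/651 = 18.0% → the hybrid format
Manufacturing: the hybrid format 27/39 = 69.2%, Format B 41/54 = 75.9% → Format B
Overall: the hybrid format 144/466 = 30.9%, Format B 158/705 = 22.4% → the hybrid format
Neither sweeps: the hybrid format wins 1 of 2 groups, Format B wins 1. The hybrid format wins overall but not every group — no Simpson reversal.

No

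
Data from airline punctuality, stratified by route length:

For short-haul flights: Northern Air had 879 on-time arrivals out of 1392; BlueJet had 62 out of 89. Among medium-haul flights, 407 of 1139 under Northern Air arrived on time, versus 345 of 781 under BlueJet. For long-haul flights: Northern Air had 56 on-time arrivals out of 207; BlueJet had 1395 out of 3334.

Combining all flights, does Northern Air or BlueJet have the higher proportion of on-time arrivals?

Northern Air

Short-haul: Northern Air 879/1392 = 63.1%, BlueJet 62/89 = 69.7% → BlueJet
Medium-haul: Northern Air 407/1139 = 35.7%, BlueJet 345/781 = 44.2% → BlueJet
Long-haul: Northern Air 56/207 = 27.1%, BlueJet 1395/3334 = 41.8% → BlueJet
Overall: Northern Air 1342/2738 = 49.0%, BlueJet 1802/4204 = 42.9% → Northern Air
(BlueJet wins every route group but Northern Air wins overall — BlueJet's flights skew toward the low-rate long-haul group.)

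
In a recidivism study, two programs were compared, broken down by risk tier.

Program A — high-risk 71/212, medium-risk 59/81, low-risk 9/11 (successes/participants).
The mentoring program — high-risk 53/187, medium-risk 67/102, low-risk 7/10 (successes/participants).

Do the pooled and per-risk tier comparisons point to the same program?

Yes

High-risk: Program A 71/212 = 33.5%, the mentoring program 53/187 = 28.3% → Program A
Medium-risk: Program A 59/81 = 72.8%, the mentoring program 67/102 = 65.7% → Program A
Low-risk: Program A 9/11 = 81.8%, the mentoring program 7/10 = 70.0% → Program A
Overall: Program A 139/304 = 45.7%, the mentoring program 127/299 = 42.5% → Program A
Program A wins overall and in every risk group — no reversal.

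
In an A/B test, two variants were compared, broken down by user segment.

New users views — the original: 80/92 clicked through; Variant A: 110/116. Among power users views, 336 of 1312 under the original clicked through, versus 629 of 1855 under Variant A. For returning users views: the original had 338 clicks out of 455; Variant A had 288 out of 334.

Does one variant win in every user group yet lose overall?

New users: the original 80/92 = 87.0%, Variant A 110/116 = 94.8% → Variant A
Power users: the original 336/1312 = 25.6%, Variant A 629/1855 = 33.9% → Variant A
Returning users: the original 338/455 = 74.3%, Variant A 288/334 = 86.2% → Variant A
Overall: the original 754/1859 = 40.6%, Variant A 1027/2305 = 44.6% → Variant A
Variant A wins overall and in every user group — no reversal.

No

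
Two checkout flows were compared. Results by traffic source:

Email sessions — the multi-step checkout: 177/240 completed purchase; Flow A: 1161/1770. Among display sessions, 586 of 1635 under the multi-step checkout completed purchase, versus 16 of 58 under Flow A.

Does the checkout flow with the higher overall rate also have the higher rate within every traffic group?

Email: the multi-step checkout 177/240 = 73.8%, Flow A 1161/1770 = 65.6% → the multi-step checkout
Display: the multi-step checkout 586/1635 = 35.8%, Flow A 16/58 = 27.6% → the multi-step checkout
Overall: the multi-step checkout 763/1875 = 40.7%, Flow A 1177/1828 = 64.4% → Flow A
The multi-step checkout wins each traffic group but Flow A wins overall — the comparison reverses. The multi-step checkout's sessions skew toward display, which has a lower base rate.

No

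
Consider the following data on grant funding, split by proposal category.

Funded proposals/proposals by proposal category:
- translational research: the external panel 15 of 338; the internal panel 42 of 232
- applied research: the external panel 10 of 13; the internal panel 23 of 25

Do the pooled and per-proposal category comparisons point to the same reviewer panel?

Translational research: the external panel 15/338 = 4.4%, the internal panel 42/232 = 18.1% → the internal panel
Applied research: the external panel 10/13 = 76.9%, the internal panel 23/25 = 92.0% → the internal panel
Overall: the external panel 25/351 = 7.1%, the internal panel 65/257 = 25.3% → the internal panel
The internal panel wins overall and in every proposal group — no reversal.

Yes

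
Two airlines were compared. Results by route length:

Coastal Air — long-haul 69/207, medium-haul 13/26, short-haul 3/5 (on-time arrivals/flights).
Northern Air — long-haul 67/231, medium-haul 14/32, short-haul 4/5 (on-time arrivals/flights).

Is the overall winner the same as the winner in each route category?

Long-haul: Coastal Air 69/207 = 33.3%, Northern Air 67/231 = 29.0% → Coastal Air
Medium-haul: Coastal Air 13/26 = 50.0%, Northern Air 14/32 = 43.8% → Coastal Air
Short-haul: Coastal Air 3/5 = 60.0%, Northern Air 4/5 = 80.0% → Northern Air
Overall: Coastal Air 85/238 = 35.7%, Northern Air 85/268 = 31.7% → Coastal Air
Neither sweeps: Coastal Air wins 2 of 3 groups, Northern Air wins 1. Coastal Air wins overall but not every group — no Simpson reversal.

No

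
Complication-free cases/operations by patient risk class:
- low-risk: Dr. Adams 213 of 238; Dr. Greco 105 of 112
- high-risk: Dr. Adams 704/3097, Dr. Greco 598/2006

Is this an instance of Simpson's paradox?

Low-risk: Dr. Adams 213/238 = 89.5%, Dr. Greco 105/112 = 93.8% → Dr. Greco
High-risk: Dr. Adams 704/3097 = 22.7%, Dr. Greco 598/2006 = 29.8% → Dr. Greco
Overall: Dr. Adams 917/3335 = 27.5%, Dr. Greco 703/2118 = 33.2% → Dr. Greco
Dr. Greco wins overall and in every patient risk group — no reversal.

No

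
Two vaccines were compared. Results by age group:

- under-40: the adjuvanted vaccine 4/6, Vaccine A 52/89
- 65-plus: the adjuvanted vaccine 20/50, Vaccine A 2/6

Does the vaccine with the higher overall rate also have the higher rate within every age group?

Under-40: the adjuvanted vaccine 4/6 = 66.7%, Vaccine A 52/89 = 58.4% → the adjuvanted vaccine
65-plus: the adjuvanted vaccine 20/50 = 40.0%, Vaccine A 2/6 = 33.3% → the adjuvanted vaccine
Overall: the adjuvanted vaccine 24/56 = 42.9%, Vaccine A 54/95 = 56.8% → Vaccine A
The adjuvanted vaccine wins each age group but Vaccine A wins overall — the comparison reverses. The adjuvanted vaccine's recipients skew toward 65-plus, which has a lower base rate.

No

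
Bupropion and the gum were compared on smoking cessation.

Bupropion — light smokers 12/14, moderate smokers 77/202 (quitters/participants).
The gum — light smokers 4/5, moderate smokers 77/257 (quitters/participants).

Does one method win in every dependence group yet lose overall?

Light smokers: bupropion 12/14 = 85.7%, the gum 4/5 = 80.0% → bupropion
Moderate smokers: bupropion 77/202 = 38.1%, the gum 77/257 = 30.0% → bupropion
Overall: bupropion 89/216 = 41.2%, the gum 81/262 = 30.9% → bupropion
Bupropion wins overall and in every dependence group — no reversal.

No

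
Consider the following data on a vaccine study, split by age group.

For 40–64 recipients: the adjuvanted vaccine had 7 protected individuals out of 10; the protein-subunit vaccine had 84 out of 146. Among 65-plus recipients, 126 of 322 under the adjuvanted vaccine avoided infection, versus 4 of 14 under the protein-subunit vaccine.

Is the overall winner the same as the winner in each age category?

No

40–64: the adjuvanted vaccine 7/10 = 70.0%, the protein-subunit vaccine 84/146 = 57.5% → the adjuvanted vaccine
65-plus: the adjuvanted vaccine 126/322 = 39.1%, the protein-subunit vaccine 4/14 = 28.6% → the adjuvanted vaccine
Overall: the adjuvanted vaccine 133/332 = 40.1%, the protein-subunit vaccine 88/160 = 55.0% → the protein-subunit vaccine
The adjuvanted vaccine wins each age group but the protein-subunit vaccine wins overall — the comparison reverses. The adjuvanted vaccine's recipients skew toward 65-plus, which has a lower base rate.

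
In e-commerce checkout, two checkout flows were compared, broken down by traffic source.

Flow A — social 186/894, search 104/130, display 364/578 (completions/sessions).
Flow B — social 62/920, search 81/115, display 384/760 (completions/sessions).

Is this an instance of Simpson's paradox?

Social: Flow A 186/894 = 20.8%, Flow B 62/920 = 6.7% → Flow A
Search: Flow A 104/130 = 80.0%, Flow B 81/115 = 70.4% → Flow A
Display: Flow A 364/578 = 63.0%, Flow B 384/760 = 50.5% → Flow A
Overall: Flow A 654/1602 = 40.8%, Flow B 527/1795 = 29.4% → Flow A
Flow A wins overall and in every traffic group — no reversal.

No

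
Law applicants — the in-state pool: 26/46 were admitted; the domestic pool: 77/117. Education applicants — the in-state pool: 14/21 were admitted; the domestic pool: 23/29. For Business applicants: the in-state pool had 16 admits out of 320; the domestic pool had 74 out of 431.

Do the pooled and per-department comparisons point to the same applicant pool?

Yes

Law: the in-state pool 26/46 = 56.5%, the domestic pool 77/117 = 65.8% → the domestic pool
Education: the in-state pool 14/21 = 66.7%, the domestic pool 23/29 = 79.3% → the domestic pool
Business: the in-state pool 16/320 = 5.0%, the domestic pool 74/431 = 17.2% → the domestic pool
Overall: the in-state pool 56/387 = 14.5%, the domestic pool 174/577 = 30.2% → the domestic pool
The domestic pool wins overall and in every department group — no reversal.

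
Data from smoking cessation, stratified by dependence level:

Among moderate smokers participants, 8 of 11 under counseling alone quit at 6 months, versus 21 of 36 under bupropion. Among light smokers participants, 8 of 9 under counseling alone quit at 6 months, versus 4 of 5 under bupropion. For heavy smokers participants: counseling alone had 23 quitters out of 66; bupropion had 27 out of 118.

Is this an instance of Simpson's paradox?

Moderate smokers: counseling alone 8/11 = 72.7%, bupropion 21/36 = 58.3% → counseling alone
Light smokers: counseling alone 8/9 = 88.9%, bupropion 4/5 = 80.0% → counseling alone
Heavy smokers: counseling alone 23/66 = 34.8%, bupropion 27/118 = 22.9% → counseling alone
Overall: counseling alone 39/86 = 45.3%, bupropion 52/159 = 32.7% → counseling alone
Counseling alone wins overall and in every dependence group — no reversal.

No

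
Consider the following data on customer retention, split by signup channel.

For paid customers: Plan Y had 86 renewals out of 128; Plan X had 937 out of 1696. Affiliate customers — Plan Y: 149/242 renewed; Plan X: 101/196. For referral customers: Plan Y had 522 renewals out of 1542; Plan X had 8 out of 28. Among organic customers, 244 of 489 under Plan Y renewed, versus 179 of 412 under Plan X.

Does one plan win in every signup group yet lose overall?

Paid: Plan Y 86/128 = 67.2%, Plan X 937/1696 = 55.2% → Plan Y
Affiliate: Plan Y 149/242 = 61.6%, Plan X 101/196 = 51.5% → Plan Y
Referral: Plan Y 522/1542 = 33.9%, Plan X 8/28 = 28.6% → Plan Y
Organic: Plan Y 244/489 = 49.9%, Plan X 179/412 = 43.4% → Plan Y
Overall: Plan Y 1001/2401 = 41.7%, Plan X 1225/2332 = 52.5% → Plan X
Plan Y wins each signup group but Plan X wins overall — the comparison reverses. Plan Y's customers skew toward referral, which has a lower base rate.

Yes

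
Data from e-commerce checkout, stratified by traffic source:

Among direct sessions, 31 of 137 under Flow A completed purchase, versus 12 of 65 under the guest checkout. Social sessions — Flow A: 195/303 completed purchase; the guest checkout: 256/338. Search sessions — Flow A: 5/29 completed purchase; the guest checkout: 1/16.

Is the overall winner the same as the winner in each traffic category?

Direct: Flow A 31/137 = 22.6%, the guest checkout 12/65 = 18.5% → Flow A
Social: Flow A 195/303 = 64.4%, the guest checkout 256/338 = 75.7% → the guest checkout
Search: Flow A 5/29 = 17.2%, the guest checkout 1/16 = 6.2% → Flow A
Overall: Flow A 231/469 = 49.3%, the guest checkout 269/419 = 64.2% → the guest checkout
Neither sweeps: Flow A wins 2 of 3 groups, the guest checkout wins 1. The guest checkout wins overall but not every group — no Simpson reversal.

No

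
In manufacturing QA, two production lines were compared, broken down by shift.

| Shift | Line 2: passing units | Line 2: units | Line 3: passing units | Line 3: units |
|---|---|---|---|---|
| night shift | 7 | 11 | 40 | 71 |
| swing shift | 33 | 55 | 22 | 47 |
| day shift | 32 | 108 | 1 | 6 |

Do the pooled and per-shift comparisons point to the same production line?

Night shift: Line 2 7/11 = 63.6%, Line 3 40/71 = 56.3% → Line 2
Swing shift: Line 2 33/55 = 60.0%, Line 3 22/47 = 46.8% → Line 2
Day shift: Line 2 32/108 = 29.6%, Line 3 1/6 = 16.7% → Line 2
Overall: Line 2 72/174 = 41.4%, Line 3 63/124 = 50.8% → Line 3
Line 2 wins each shift group but Line 3 wins overall — the comparison reverses. Line 2's units skew toward day shift, which has a lower base rate.

No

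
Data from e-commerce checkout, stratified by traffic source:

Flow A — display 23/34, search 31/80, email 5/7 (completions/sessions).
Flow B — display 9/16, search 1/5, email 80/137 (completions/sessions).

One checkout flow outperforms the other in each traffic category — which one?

Display: Flow A 23/34 = 67.6%, Flow B 9/16 = 56.2% → Flow A
Search: Flow A 31/80 = 38.8%, Flow B 1/5 = 20.0% → Flow A
Email: Flow A 5/7 = 71.4%, Flow B 80/137 = 58.4% → Flow A
Flow A has the higher rate in all 3 groups.

Flow A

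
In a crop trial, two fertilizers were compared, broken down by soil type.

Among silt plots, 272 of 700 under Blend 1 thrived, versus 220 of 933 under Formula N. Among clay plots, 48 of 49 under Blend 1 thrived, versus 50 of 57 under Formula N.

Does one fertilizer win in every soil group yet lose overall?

No

Silt: Blend 1 272/700 = 38.9%, Formula N 220/933 = 23.6% → Blend 1
Clay: Blend 1 48/49 = 98.0%, Formula N 50/57 = 87.7% → Blend 1
Overall: Blend 1 320/749 = 42.7%, Formula N 270/990 = 27.3% → Blend 1
Blend 1 wins overall and in every soil group — no reversal.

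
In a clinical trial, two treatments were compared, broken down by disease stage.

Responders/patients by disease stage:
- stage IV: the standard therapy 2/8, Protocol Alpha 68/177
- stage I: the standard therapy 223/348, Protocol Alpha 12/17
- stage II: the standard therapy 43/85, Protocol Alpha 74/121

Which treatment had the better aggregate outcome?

the standard therapy

Stage IV: the standard therapy 2/8 = 25.0%, Protocol Alpha 68/177 = 38.4% → Protocol Alpha
Stage I: the standard therapy 223/348 = 64.1%, Protocol Alpha 12/17 = 70.6% → Protocol Alpha
Stage II: the standard therapy 43/85 = 50.6%, Protocol Alpha 74/121 = 61.2% → Protocol Alpha
Overall: the standard therapy 268/441 = 60.8%, Protocol Alpha 154/315 = 48.9% → the standard therapy
(Protocol Alpha wins every disease group but the standard therapy wins overall — Protocol Alpha's patients skew toward the low-rate stage IV group.)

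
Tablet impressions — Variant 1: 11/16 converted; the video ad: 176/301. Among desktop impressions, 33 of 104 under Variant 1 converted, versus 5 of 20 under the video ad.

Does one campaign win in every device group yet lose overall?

Tablet: Variant 1 11/16 = 68.8%, the video ad 176/301 = 58.5% → Variant 1
Desktop: Variant 1 33/104 = 31.7%, the video ad 5/20 = 25.0% → Variant 1
Overall: Variant 1 44/120 = 36.7%, the video ad 181/321 = 56.4% → the video ad
Variant 1 wins each device group but the video ad wins overall — the comparison reverses. Variant 1's impressions skew toward desktop, which has a lower base rate.

Yes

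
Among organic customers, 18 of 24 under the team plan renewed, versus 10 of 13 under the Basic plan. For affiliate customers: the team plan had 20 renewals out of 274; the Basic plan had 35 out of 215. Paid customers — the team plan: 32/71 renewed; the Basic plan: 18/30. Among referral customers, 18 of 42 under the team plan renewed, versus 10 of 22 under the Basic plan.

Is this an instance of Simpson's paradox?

Organic: the team plan 18/24 = 75.0%, the Basic plan 10/13 = 76.9% → the Basic plan
Affiliate: the team plan 20/274 = 7.3%, the Basic plan 35/215 = 16.3% → the Basic plan
Paid: the team plan 32/71 = 45.1%, the Basic plan 18/30 = 60.0% → the Basic plan
Referral: the team plan 18/42 = 42.9%, the Basic plan 10/22 = 45.5% → the Basic plan
Overall: the team plan 88/411 = 21.4%, the Basic plan 73/280 = 26.1% → the Basic plan
The Basic plan wins overall and in every signup group — no reversal.

No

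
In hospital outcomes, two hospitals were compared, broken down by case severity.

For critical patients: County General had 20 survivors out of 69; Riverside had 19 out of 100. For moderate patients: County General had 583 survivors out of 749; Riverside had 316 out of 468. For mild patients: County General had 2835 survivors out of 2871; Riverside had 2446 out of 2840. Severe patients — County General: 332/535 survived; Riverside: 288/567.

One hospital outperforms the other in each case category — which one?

County General

Critical: County General 20/69 = 29.0%, Riverside 19/100 = 19.0% → County General
Moderate: County General 583/749 = 77.8%, Riverside 316/468 = 67.5% → County General
Mild: County General 2835/2871 = 98.7%, Riverside 2446/2840 = 86.1% → County General
Severe: County General 332/535 = 62.1%, Riverside 288/567 = 50.8% → County General
County General has the higher rate in all 4 groups.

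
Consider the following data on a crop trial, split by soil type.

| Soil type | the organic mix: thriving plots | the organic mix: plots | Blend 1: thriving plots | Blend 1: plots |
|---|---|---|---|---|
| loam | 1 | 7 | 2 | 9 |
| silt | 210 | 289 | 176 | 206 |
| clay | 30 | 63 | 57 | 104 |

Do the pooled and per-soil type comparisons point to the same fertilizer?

Loam: the organic mix 1/7 = 14.3%, Blend 1 2/9 = 22.2% → Blend 1
Silt: the organic mix 210/289 = 72.7%, Blend 1 176/206 = 85.4% → Blend 1
Clay: the organic mix 30/63 = 47.6%, Blend 1 57/104 = 54.8% → Blend 1
Overall: the organic mix 241/359 = 67.1%, Blend 1 235/319 = 73.7% → Blend 1
Blend 1 wins overall and in every soil group — no reversal.

Yes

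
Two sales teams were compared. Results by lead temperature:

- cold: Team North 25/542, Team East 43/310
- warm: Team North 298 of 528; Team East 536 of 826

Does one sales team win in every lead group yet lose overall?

No

Cold: Team North 25/542 = 4.6%, Team East 43/310 = 13.9% → Team East
Warm: Team North 298/528 = 56.4%, Team East 536/826 = 64.9% → Team East
Overall: Team North 323/1070 = 30.2%, Team East 579/1136 = 51.0% → Team East
Team East wins overall and in every lead group — no reversal.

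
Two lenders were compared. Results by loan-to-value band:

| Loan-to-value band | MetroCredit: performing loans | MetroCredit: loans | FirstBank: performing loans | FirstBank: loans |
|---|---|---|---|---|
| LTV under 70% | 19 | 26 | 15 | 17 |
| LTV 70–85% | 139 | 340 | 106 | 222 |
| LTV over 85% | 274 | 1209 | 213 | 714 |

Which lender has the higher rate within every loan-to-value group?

FirstBank

LTV under 70%: MetroCredit 19/26 = 73.1%, FirstBank 15/17 = 88.2% → FirstBank
LTV 70–85%: MetroCredit 139/340 = 40.9%, FirstBank 106/222 = 47.7% → FirstBank
LTV over 85%: MetroCredit 274/1209 = 22.7%, FirstBank 213/714 = 29.8% → FirstBank
FirstBank has the higher rate in all 3 groups.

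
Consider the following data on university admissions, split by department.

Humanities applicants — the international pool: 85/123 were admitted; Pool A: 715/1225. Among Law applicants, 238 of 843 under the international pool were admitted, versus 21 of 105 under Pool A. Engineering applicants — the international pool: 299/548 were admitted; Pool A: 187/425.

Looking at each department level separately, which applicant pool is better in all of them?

Humanities: the international pool 85/123 = 69.1%, Pool A 715/1225 = 58.4% → the international pool
Law: the international pool 238/843 = 28.2%, Pool A 21/105 = 20.0% → the international pool
Engineering: the international pool 299/548 = 54.6%, Pool A 187/425 = 44.0% → the international pool
The international pool has the higher rate in all 3 groups.

the international pool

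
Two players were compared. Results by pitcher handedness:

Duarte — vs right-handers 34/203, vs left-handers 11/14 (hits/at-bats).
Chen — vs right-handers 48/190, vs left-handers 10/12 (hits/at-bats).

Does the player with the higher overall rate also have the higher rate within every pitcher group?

Yes

Vs right-handers: Duarte 34/203 = 16.7%, Chen 48/190 = 25.3% → Chen
Vs left-handers: Duarte 11/14 = 78.6%, Chen 10/12 = 83.3% → Chen
Overall: Duarte 45/217 = 20.7%, Chen 58/202 = 28.7% → Chen
Chen wins overall and in every pitcher group — no reversal.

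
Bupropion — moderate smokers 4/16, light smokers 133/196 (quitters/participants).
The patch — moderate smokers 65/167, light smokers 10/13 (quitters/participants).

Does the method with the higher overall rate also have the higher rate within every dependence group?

Moderate smokers: bupropion 4/16 = 25.0%, the patch 65/167 = 38.9% → the patch
Light smokers: bupropion 133/196 = 67.9%, the patch 10/13 = 76.9% → the patch
Overall: bupropion 137/212 = 64.6%, the patch 75/180 = 41.7% → bupropion
The patch wins each dependence group but bupropion wins overall — the comparison reverses. The patch's participants skew toward moderate smokers, which has a lower base rate.

No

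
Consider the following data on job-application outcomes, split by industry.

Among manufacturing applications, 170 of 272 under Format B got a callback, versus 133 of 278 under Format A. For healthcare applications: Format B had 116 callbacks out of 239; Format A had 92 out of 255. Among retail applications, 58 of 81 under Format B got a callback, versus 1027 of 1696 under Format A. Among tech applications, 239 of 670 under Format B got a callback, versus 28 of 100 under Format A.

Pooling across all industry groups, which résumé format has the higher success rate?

Format A

Manufacturing: Format B 170/272 = 62.5%, Format A 133/278 = 47.8% → Format B
Healthcare: Format B 116/239 = 48.5%, Format A 92/255 = 36.1% → Format B
Retail: Format B 58/81 = 71.6%, Format A 1027/1696 = 60.6% → Format B
Tech: Format B 239/670 = 35.7%, Format A 28/100 = 28.0% → Format B
Overall: Format B 583/1262 = 46.2%, Format A 1280/2329 = 55.0% → Format A
(Format B wins every industry group but Format A wins overall — Format B's applications skew toward the low-rate tech group.)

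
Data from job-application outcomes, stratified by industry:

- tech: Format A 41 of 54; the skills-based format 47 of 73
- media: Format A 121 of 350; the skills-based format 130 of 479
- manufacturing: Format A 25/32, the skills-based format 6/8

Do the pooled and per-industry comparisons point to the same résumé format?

Tech: Format A 41/54 = 75.9%, the skills-based format 47/73 = 64.4% → Format A
Media: Format A 121/350 = 34.6%, the skills-based format 130/479 = 27.1% → Format A
Manufacturing: Format A 25/32 = 78.1%, the skills-based format 6/8 = 75.0% → Format A
Overall: Format A 187/436 = 42.9%, the skills-based format 183/560 = 32.7% → Format A
Format A wins overall and in every industry group — no reversal.

Yes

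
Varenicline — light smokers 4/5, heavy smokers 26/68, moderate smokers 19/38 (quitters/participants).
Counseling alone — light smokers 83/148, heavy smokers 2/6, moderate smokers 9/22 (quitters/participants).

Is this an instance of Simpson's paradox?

Light smokers: varenicline 4/5 = 80.0%, counseling alone 83/148 = 56.1% → varenicline
Heavy smokers: varenicline 26/68 = 38.2%, counseling alone 2/6 = 33.3% → varenicline
Moderate smokers: varenicline 19/38 = 50.0%, counseling alone 9/22 = 40.9% → varenicline
Overall: varenicline 49/111 = 44.1%, counseling alone 94/176 = 53.4% → counseling alone
Varenicline wins each dependence group but counseling alone wins overall — the comparison reverses. Varenicline's participants skew toward heavy smokers, which has a lower base rate.

Yes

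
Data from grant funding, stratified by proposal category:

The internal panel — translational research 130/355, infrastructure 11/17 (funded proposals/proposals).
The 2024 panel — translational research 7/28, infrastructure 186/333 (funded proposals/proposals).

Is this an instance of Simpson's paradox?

Yes

Translational research: the internal panel 130/355 = 36.6%, the 2024 panel 7/28 = 25.0% → the internal panel
Infrastructure: the internal panel 11/17 = 64.7%, the 2024 panel 186/333 = 55.9% → the internal panel
Overall: the internal panel 141/372 = 37.9%, the 2024 panel 193/361 = 53.5% → the 2024 panel
The internal panel wins each proposal group but the 2024 panel wins overall — the comparison reverses. The internal panel's proposals skew toward translational research, which has a lower base rate.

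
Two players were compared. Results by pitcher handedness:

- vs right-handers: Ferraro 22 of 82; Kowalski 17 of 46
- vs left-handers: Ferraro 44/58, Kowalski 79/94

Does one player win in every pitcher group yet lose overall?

Vs right-handers: Ferraro 22/82 = 26.8%, Kowalski 17/46 = 37.0% → Kowalski
Vs left-handers: Ferraro 44/58 = 75.9%, Kowalski 79/94 = 84.0% → Kowalski
Overall: Ferraro 66/140 = 47.1%, Kowalski 96/140 = 68.6% → Kowalski
Kowalski wins overall and in every pitcher group — no reversal.

No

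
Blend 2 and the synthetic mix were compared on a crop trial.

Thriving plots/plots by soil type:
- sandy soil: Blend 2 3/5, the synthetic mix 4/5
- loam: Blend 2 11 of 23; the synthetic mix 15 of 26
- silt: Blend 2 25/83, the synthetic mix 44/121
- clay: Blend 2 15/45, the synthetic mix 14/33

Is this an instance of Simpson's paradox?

No

Sandy soil: Blend 2 3/5 = 60.0%, the synthetic mix 4/5 = 80.0% → the synthetic mix
Loam: Blend 2 11/23 = 47.8%, the synthetic mix 15/26 = 57.7% → the synthetic mix
Silt: Blend 2 25/83 = 30.1%, the synthetic mix 44/121 = 36.4% → the synthetic mix
Clay: Blend 2 15/45 = 33.3%, the synthetic mix 14/33 = 42.4% → the synthetic mix
Overall: Blend 2 54/156 = 34.6%, the synthetic mix 77/185 = 41.6% → the synthetic mix
The synthetic mix wins overall and in every soil group — no reversal.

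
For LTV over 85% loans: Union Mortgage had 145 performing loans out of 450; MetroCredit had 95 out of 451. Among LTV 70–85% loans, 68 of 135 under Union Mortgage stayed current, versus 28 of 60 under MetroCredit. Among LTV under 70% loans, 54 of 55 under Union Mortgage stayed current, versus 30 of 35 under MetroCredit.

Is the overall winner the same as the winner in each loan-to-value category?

Yes

LTV over 85%: Union Mortgage 145/450 = 32.2%, MetroCredit 95/451 = 21.1% → Union Mortgage
LTV 70–85%: Union Mortgage 68/135 = 50.4%, MetroCredit 28/60 = 46.7% → Union Mortgage
LTV under 70%: Union Mortgage 54/55 = 98.2%, MetroCredit 30/35 = 85.7% → Union Mortgage
Overall: Union Mortgage 267/640 = 41.7%, MetroCredit 153/546 = 28.0% → Union Mortgage
Union Mortgage wins overall and in every loan-to-value group — no reversal.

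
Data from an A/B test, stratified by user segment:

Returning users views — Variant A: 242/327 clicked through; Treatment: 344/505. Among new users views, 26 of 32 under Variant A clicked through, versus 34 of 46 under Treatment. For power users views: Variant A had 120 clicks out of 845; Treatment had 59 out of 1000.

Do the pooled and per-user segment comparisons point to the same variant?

Yes

Returning users: Variant A 242/327 = 74.0%, Treatment 344/505 = 68.1% → Variant A
New users: Variant A 26/32 = 81.2%, Treatment 34/46 = 73.9% → Variant A
Power users: Variant A 120/845 = 14.2%, Treatment 59/1000 = 5.9% → Variant A
Overall: Variant A 388/1204 = 32.2%, Treatment 437/1551 = 28.2% → Variant A
Variant A wins overall and in every user group — no reversal.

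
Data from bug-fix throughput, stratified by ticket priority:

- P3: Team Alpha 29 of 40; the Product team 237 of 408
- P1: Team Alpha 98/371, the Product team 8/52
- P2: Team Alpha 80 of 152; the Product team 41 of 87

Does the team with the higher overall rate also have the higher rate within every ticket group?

No

P3: Team Alpha 29/40 = 72.5%, the Product team 237/408 = 58.1% → Team Alpha
P1: Team Alpha 98/371 = 26.4%, the Product team 8/52 = 15.4% → Team Alpha
P2: Team Alpha 80/152 = 52.6%, the Product team 41/87 = 47.1% → Team Alpha
Overall: Team Alpha 207/563 = 36.8%, the Product team 286/547 = 52.3% → the Product team
Team Alpha wins each ticket group but the Product team wins overall — the comparison reverses. Team Alpha's tickets skew toward P1, which has a lower base rate.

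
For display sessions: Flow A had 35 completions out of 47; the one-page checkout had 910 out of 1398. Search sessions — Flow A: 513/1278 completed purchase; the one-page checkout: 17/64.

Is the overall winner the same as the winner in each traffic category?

No

Display: Flow A 35/47 = 74.5%, the one-page checkout 910/1398 = 65.1% → Flow A
Search: Flow A 513/1278 = 40.1%, the one-page checkout 17/64 = 26.6% → Flow A
Overall: Flow A 548/1325 = 41.4%, the one-page checkout 927/1462 = 63.4% → the one-page checkout
Flow A wins each traffic group but the one-page checkout wins overall — the comparison reverses. Flow A's sessions skew toward search, which has a lower base rate.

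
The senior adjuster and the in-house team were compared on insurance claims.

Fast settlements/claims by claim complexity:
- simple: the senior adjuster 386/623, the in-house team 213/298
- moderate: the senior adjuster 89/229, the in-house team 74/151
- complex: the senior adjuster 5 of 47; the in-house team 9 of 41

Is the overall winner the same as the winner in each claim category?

Yes

Simple: the senior adjuster 386/623 = 62.0%, the in-house team 213/298 = 71.5% → the in-house team
Moderate: the senior adjuster 89/229 = 38.9%, the in-house team 74/151 = 49.0% → the in-house team
Complex: the senior adjuster 5/47 = 10.6%, the in-house team 9/41 = 22.0% → the in-house team
Overall: the senior adjuster 480/899 = 53.4%, the in-house team 296/490 = 60.4% → the in-house team
The in-house team wins overall and in every claim group — no reversal.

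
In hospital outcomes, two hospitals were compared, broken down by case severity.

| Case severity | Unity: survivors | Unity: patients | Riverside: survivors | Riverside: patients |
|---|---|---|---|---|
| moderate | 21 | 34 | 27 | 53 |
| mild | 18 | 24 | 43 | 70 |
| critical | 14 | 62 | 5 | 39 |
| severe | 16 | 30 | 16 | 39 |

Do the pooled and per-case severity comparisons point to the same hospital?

Yes

Moderate: Unity 21/34 = 61.8%, Riverside 27/53 = 50.9% → Unity
Mild: Unity 18/24 = 75.0%, Riverside 43/70 = 61.4% → Unity
Critical: Unity 14/62 = 22.6%, Riverside 5/39 = 12.8% → Unity
Severe: Unity 16/30 = 53.3%, Riverside 16/39 = 41.0% → Unity
Overall: Unity 69/150 = 46.0%, Riverside 91/201 = 45.3% → Unity
Unity wins overall and in every case group — no reversal.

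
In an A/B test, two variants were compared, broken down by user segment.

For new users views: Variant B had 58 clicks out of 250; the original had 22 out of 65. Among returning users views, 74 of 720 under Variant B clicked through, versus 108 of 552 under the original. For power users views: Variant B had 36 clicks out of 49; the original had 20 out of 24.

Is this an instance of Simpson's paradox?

New users: Variant B 58/250 = 23.2%, the original 22/65 = 33.8% → the original
Returning users: Variant B 74/720 = 10.3%, the original 108/552 = 19.6% → the original
Power users: Variant B 36/49 = 73.5%, the original 20/24 = 83.3% → the original
Overall: Variant B 168/1019 = 16.5%, the original 150/641 = 23.4% → the original
The original wins overall and in every user group — no reversal.

No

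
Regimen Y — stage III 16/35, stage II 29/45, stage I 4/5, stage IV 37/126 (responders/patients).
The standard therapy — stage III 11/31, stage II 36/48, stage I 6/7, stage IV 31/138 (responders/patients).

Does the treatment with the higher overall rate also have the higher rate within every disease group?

Stage III: Regimen Y 16/35 = 45.7%, the standard therapy 11/31 = 35.5% → Regimen Y
Stage II: Regimen Y 29/45 = 64.4%, the standard therapy 36/48 = 75.0% → the standard therapy
Stage I: Regimen Y 4/5 = 80.0%, the standard therapy 6/7 = 85.7% → the standard therapy
Stage IV: Regimen Y 37/126 = 29.4%, the standard therapy 31/138 = 22.5% → Regimen Y
Overall: Regimen Y 86/211 = 40.8%, the standard therapy 84/224 = 37.5% → Regimen Y
Neither sweeps: Regimen Y wins 2 of 4 groups, the standard therapy wins 2. Regimen Y wins overall but not every group — no Simpson reversal.

No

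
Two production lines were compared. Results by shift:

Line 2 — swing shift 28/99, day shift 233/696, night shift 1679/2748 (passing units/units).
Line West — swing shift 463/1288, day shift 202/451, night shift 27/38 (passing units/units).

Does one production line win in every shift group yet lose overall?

Swing shift: Line 2 28/99 = 28.3%, Line West 463/1288 = 35.9% → Line West
Day shift: Line 2 233/696 = 33.5%, Line West 202/451 = 44.8% → Line West
Night shift: Line 2 1679/2748 = 61.1%, Line West 27/38 = 71.1% → Line West
Overall: Line 2 1940/3543 = 54.8%, Line West 692/1777 = 38.9% → Line 2
Line West wins each shift group but Line 2 wins overall — the comparison reverses. Line West's units skew toward swing shift, which has a lower base rate.

Yes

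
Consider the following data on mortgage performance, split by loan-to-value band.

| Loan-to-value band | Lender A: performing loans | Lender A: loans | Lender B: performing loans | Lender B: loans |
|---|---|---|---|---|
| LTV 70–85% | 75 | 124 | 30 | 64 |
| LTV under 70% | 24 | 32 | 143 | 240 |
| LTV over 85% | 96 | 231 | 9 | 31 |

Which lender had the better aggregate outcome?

LTV 70–85%: Lender A 75/124 = 60.5%, Lender B 30/64 = 46.9% → Lender A
LTV under 70%: Lender A 24/32 = 75.0%, Lender B 143/240 = 59.6% → Lender A
LTV over 85%: Lender A 96/231 = 41.6%, Lender B 9/31 = 29.0% → Lender A
Overall: Lender A 195/387 = 50.4%, Lender B 182/335 = 54.3% → Lender B
(Lender A wins every loan-to-value group but Lender B wins overall — Lender A's loans skew toward the low-rate LTV over 85% group.)

Lender B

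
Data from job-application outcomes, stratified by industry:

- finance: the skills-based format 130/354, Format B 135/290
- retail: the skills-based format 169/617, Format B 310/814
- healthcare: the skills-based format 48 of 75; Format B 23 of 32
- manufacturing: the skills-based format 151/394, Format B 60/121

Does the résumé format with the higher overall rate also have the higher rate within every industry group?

Yes

Finance: the skills-based format 130/354 = 36.7%, Format B 135/290 = 46.6% → Format B
Retail: the skills-based format 169/617 = 27.4%, Format B 310/814 = 38.1% → Format B
Healthcare: the skills-based format 48/75 = 64.0%, Format B 23/32 = 71.9% → Format B
Manufacturing: the skills-based format 151/394 = 38.3%, Format B 60/121 = 49.6% → Format B
Overall: the skills-based format 498/1440 = 34.6%, Format B 528/1257 = 42.0% → Format B
Format B wins overall and in every industry group — no reversal.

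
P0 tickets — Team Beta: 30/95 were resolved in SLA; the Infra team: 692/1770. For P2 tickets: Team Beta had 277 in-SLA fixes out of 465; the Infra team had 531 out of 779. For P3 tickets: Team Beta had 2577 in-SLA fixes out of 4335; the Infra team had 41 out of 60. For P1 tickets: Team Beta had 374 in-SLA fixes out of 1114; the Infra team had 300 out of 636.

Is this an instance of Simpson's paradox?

Yes

P0: Team Beta 30/95 = 31.6%, the Infra team 692/1770 = 39.1% → the Infra team
P2: Team Beta 277/465 = 59.6%, the Infra team 531/779 = 68.2% → the Infra team
P3: Team Beta 2577/4335 = 59.4%, the Infra team 41/60 = 68.3% → the Infra team
P1: Team Beta 374/1114 = 33.6%, the Infra team 300/636 = 47.2% → the Infra team
Overall: Team Beta 3258/6009 = 54.2%, the Infra team 1564/3245 = 48.2% → Team Beta
The Infra team wins each ticket group but Team Beta wins overall — the comparison reverses. The Infra team's tickets skew toward P0, which has a lower base rate.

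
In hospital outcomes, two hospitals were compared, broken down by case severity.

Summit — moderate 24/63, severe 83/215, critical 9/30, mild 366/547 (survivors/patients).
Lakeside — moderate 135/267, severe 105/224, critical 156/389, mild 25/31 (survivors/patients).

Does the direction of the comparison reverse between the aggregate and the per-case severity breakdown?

Moderate: Summit 24/63 = 38.1%, Lakeside 135/267 = 50.6% → Lakeside
Severe: Summit 83/215 = 38.6%, Lakeside 105/224 = 46.9% → Lakeside
Critical: Summit 9/30 = 30.0%, Lakeside 156/389 = 40.1% → Lakeside
Mild: Summit 366/547 = 66.9%, Lakeside 25/31 = 80.6% → Lakeside
Overall: Summit 482/855 = 56.4%, Lakeside 421/911 = 46.2% → Summit
Lakeside wins each case group but Summit wins overall — the comparison reverses. Lakeside's patients skew toward critical, which has a lower base rate.

Yes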